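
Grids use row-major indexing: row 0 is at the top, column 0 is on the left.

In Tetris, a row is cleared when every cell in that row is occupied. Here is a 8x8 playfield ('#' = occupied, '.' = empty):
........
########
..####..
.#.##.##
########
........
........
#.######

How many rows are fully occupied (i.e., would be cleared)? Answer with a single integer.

Check each row:
  row 0: 8 empty cells -> not full
  row 1: 0 empty cells -> FULL (clear)
  row 2: 4 empty cells -> not full
  row 3: 3 empty cells -> not full
  row 4: 0 empty cells -> FULL (clear)
  row 5: 8 empty cells -> not full
  row 6: 8 empty cells -> not full
  row 7: 1 empty cell -> not full
Total rows cleared: 2

Answer: 2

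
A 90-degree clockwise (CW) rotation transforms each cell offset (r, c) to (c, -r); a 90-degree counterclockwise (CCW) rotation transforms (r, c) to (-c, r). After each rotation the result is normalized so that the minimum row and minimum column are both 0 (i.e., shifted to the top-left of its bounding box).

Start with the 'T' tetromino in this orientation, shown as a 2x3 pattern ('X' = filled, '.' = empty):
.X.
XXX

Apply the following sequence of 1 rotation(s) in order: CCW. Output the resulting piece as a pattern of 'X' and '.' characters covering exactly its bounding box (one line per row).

Answer: .X
XX
.X

Derivation:
Start:
.X.
XXX
After rotation 1 (CCW):
.X
XX
.X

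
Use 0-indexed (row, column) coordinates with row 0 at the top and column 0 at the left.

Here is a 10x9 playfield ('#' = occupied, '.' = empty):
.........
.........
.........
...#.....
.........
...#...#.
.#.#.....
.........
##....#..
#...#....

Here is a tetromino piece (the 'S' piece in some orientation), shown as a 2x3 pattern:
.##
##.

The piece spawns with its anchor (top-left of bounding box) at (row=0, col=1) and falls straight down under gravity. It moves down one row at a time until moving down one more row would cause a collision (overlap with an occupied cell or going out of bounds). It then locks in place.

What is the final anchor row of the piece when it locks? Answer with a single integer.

Answer: 2

Derivation:
Spawn at (row=0, col=1). Try each row:
  row 0: fits
  row 1: fits
  row 2: fits
  row 3: blocked -> lock at row 2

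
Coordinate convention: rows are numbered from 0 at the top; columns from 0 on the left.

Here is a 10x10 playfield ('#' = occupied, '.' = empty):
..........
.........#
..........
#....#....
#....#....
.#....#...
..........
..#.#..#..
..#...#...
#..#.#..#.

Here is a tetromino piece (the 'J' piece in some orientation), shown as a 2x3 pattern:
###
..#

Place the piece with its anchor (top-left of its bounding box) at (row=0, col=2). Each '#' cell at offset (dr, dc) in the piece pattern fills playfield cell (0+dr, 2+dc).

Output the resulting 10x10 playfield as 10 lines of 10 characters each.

Answer: ..###.....
....#....#
..........
#....#....
#....#....
.#....#...
..........
..#.#..#..
..#...#...
#..#.#..#.

Derivation:
Fill (0+0,2+0) = (0,2)
Fill (0+0,2+1) = (0,3)
Fill (0+0,2+2) = (0,4)
Fill (0+1,2+2) = (1,4)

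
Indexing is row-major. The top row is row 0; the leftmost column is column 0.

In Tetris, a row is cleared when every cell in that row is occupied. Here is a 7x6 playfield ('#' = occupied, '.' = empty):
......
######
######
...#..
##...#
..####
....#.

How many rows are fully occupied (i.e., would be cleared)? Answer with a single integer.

Answer: 2

Derivation:
Check each row:
  row 0: 6 empty cells -> not full
  row 1: 0 empty cells -> FULL (clear)
  row 2: 0 empty cells -> FULL (clear)
  row 3: 5 empty cells -> not full
  row 4: 3 empty cells -> not full
  row 5: 2 empty cells -> not full
  row 6: 5 empty cells -> not full
Total rows cleared: 2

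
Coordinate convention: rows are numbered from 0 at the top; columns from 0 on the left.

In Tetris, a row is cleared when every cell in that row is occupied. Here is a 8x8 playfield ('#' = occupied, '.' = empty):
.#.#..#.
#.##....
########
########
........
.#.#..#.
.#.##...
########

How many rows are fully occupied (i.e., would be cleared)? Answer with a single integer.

Answer: 3

Derivation:
Check each row:
  row 0: 5 empty cells -> not full
  row 1: 5 empty cells -> not full
  row 2: 0 empty cells -> FULL (clear)
  row 3: 0 empty cells -> FULL (clear)
  row 4: 8 empty cells -> not full
  row 5: 5 empty cells -> not full
  row 6: 5 empty cells -> not full
  row 7: 0 empty cells -> FULL (clear)
Total rows cleared: 3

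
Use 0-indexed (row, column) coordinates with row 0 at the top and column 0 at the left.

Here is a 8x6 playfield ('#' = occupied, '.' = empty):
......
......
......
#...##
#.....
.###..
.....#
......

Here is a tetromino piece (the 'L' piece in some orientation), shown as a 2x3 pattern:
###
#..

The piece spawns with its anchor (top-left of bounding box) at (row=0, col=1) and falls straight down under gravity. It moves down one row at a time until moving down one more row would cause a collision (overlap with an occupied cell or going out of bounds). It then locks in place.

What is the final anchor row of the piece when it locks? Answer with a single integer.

Spawn at (row=0, col=1). Try each row:
  row 0: fits
  row 1: fits
  row 2: fits
  row 3: fits
  row 4: blocked -> lock at row 3

Answer: 3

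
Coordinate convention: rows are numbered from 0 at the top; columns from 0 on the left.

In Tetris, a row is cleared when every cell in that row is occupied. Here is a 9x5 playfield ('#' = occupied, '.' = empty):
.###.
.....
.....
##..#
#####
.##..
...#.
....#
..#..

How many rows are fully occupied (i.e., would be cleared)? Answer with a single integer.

Check each row:
  row 0: 2 empty cells -> not full
  row 1: 5 empty cells -> not full
  row 2: 5 empty cells -> not full
  row 3: 2 empty cells -> not full
  row 4: 0 empty cells -> FULL (clear)
  row 5: 3 empty cells -> not full
  row 6: 4 empty cells -> not full
  row 7: 4 empty cells -> not full
  row 8: 4 empty cells -> not full
Total rows cleared: 1

Answer: 1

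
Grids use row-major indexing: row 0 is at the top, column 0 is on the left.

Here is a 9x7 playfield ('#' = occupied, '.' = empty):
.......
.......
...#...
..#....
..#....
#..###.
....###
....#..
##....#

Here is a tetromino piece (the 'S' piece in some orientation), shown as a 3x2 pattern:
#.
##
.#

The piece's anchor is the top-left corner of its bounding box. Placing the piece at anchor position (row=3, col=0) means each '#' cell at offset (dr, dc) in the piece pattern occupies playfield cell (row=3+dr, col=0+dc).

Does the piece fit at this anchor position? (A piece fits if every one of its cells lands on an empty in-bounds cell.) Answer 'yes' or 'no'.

Answer: yes

Derivation:
Check each piece cell at anchor (3, 0):
  offset (0,0) -> (3,0): empty -> OK
  offset (1,0) -> (4,0): empty -> OK
  offset (1,1) -> (4,1): empty -> OK
  offset (2,1) -> (5,1): empty -> OK
All cells valid: yes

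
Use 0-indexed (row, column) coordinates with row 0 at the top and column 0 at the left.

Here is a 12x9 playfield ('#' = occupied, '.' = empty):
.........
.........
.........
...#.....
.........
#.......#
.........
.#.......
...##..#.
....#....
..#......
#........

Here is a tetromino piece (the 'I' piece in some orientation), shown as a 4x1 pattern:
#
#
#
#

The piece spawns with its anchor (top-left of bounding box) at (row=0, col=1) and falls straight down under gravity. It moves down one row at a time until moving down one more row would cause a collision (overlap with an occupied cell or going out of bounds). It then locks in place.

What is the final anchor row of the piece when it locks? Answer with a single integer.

Spawn at (row=0, col=1). Try each row:
  row 0: fits
  row 1: fits
  row 2: fits
  row 3: fits
  row 4: blocked -> lock at row 3

Answer: 3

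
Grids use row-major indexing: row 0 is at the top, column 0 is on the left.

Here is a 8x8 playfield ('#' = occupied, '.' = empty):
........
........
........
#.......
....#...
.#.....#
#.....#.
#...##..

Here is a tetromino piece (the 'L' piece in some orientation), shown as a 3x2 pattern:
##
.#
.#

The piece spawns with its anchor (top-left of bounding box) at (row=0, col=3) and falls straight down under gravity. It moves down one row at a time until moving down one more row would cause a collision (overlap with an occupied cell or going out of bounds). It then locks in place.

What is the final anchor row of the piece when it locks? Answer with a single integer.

Answer: 1

Derivation:
Spawn at (row=0, col=3). Try each row:
  row 0: fits
  row 1: fits
  row 2: blocked -> lock at row 1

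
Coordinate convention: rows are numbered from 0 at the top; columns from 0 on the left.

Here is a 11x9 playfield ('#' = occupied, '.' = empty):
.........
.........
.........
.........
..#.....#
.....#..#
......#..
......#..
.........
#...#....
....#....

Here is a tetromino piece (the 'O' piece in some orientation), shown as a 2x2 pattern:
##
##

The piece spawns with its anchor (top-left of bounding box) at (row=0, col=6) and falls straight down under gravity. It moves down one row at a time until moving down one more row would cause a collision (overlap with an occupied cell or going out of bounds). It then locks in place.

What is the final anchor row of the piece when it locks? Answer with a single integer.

Spawn at (row=0, col=6). Try each row:
  row 0: fits
  row 1: fits
  row 2: fits
  row 3: fits
  row 4: fits
  row 5: blocked -> lock at row 4

Answer: 4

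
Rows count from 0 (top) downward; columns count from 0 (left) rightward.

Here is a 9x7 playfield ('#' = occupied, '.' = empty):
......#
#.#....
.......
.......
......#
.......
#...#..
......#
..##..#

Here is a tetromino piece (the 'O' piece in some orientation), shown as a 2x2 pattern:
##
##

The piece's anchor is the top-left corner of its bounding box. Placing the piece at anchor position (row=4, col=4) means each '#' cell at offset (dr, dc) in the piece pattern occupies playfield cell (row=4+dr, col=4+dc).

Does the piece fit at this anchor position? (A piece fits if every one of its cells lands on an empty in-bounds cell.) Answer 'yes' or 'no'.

Answer: yes

Derivation:
Check each piece cell at anchor (4, 4):
  offset (0,0) -> (4,4): empty -> OK
  offset (0,1) -> (4,5): empty -> OK
  offset (1,0) -> (5,4): empty -> OK
  offset (1,1) -> (5,5): empty -> OK
All cells valid: yes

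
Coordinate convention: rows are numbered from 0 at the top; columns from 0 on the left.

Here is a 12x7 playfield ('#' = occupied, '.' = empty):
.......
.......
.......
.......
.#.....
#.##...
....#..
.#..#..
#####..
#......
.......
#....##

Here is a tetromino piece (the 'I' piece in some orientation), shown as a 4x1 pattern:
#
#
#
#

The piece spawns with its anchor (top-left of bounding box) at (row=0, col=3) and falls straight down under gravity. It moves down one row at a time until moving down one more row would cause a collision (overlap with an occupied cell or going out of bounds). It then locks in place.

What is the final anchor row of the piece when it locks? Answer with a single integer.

Answer: 1

Derivation:
Spawn at (row=0, col=3). Try each row:
  row 0: fits
  row 1: fits
  row 2: blocked -> lock at row 1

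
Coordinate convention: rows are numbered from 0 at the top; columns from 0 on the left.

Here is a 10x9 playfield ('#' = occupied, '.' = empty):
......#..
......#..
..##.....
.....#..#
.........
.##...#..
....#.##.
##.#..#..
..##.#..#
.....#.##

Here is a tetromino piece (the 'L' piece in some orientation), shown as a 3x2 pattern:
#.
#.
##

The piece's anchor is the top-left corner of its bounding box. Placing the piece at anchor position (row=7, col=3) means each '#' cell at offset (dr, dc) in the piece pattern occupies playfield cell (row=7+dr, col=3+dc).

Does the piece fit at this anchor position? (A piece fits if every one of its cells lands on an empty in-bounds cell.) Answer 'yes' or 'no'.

Check each piece cell at anchor (7, 3):
  offset (0,0) -> (7,3): occupied ('#') -> FAIL
  offset (1,0) -> (8,3): occupied ('#') -> FAIL
  offset (2,0) -> (9,3): empty -> OK
  offset (2,1) -> (9,4): empty -> OK
All cells valid: no

Answer: no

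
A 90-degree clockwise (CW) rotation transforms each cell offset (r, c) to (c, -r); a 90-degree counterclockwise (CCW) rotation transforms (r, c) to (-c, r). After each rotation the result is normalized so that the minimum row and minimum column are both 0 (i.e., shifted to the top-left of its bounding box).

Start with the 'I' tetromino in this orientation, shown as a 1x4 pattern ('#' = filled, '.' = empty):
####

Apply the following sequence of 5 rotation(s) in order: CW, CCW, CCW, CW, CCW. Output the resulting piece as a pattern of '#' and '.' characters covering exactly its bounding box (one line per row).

Answer: #
#
#
#

Derivation:
Start:
####
After rotation 1 (CW):
#
#
#
#
After rotation 2 (CCW):
####
After rotation 3 (CCW):
#
#
#
#
After rotation 4 (CW):
####
After rotation 5 (CCW):
#
#
#
#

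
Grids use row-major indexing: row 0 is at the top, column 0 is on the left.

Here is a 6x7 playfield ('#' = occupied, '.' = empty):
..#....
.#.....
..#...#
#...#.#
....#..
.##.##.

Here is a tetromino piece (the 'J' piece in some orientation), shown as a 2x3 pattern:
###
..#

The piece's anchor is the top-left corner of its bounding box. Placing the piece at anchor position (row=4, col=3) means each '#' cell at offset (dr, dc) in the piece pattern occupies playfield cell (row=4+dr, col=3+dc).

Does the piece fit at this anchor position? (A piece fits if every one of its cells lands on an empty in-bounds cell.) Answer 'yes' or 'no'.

Answer: no

Derivation:
Check each piece cell at anchor (4, 3):
  offset (0,0) -> (4,3): empty -> OK
  offset (0,1) -> (4,4): occupied ('#') -> FAIL
  offset (0,2) -> (4,5): empty -> OK
  offset (1,2) -> (5,5): occupied ('#') -> FAIL
All cells valid: no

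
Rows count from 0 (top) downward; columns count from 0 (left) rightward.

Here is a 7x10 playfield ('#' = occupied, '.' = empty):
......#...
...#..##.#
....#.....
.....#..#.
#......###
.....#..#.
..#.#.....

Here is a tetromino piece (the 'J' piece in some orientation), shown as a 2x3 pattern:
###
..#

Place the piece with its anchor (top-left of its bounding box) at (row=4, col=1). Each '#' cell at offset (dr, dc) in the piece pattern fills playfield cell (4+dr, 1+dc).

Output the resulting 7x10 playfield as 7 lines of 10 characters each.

Fill (4+0,1+0) = (4,1)
Fill (4+0,1+1) = (4,2)
Fill (4+0,1+2) = (4,3)
Fill (4+1,1+2) = (5,3)

Answer: ......#...
...#..##.#
....#.....
.....#..#.
####...###
...#.#..#.
..#.#.....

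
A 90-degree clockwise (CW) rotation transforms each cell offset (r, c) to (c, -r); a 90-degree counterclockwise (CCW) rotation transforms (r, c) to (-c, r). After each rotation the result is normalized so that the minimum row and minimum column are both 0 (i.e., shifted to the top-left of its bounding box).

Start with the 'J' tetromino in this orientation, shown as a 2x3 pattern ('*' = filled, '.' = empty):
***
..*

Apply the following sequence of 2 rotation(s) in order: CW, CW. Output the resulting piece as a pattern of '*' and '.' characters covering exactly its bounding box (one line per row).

Start:
***
..*
After rotation 1 (CW):
.*
.*
**
After rotation 2 (CW):
*..
***

Answer: *..
***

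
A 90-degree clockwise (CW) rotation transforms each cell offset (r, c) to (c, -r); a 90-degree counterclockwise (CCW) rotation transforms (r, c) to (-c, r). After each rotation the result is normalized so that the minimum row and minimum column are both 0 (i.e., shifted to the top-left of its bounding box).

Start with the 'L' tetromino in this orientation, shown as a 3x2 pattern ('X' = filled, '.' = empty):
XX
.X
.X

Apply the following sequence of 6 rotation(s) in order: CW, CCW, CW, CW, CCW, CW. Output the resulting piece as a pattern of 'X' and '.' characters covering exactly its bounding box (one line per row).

Start:
XX
.X
.X
After rotation 1 (CW):
..X
XXX
After rotation 2 (CCW):
XX
.X
.X
After rotation 3 (CW):
..X
XXX
After rotation 4 (CW):
X.
X.
XX
After rotation 5 (CCW):
..X
XXX
After rotation 6 (CW):
X.
X.
XX

Answer: X.
X.
XX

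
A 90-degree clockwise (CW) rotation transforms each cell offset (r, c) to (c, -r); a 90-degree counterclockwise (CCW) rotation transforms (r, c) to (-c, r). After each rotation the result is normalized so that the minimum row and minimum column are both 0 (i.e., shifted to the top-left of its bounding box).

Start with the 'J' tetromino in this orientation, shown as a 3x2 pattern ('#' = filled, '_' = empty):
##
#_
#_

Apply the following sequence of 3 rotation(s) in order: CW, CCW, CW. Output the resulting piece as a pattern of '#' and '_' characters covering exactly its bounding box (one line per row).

Answer: ###
__#

Derivation:
Start:
##
#_
#_
After rotation 1 (CW):
###
__#
After rotation 2 (CCW):
##
#_
#_
After rotation 3 (CW):
###
__#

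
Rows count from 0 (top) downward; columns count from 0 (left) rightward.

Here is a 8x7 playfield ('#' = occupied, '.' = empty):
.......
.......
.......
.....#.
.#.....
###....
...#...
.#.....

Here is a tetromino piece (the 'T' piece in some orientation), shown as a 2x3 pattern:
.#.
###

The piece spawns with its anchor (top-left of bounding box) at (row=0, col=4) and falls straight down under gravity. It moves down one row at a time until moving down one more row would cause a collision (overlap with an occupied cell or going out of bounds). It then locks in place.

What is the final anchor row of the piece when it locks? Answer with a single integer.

Answer: 1

Derivation:
Spawn at (row=0, col=4). Try each row:
  row 0: fits
  row 1: fits
  row 2: blocked -> lock at row 1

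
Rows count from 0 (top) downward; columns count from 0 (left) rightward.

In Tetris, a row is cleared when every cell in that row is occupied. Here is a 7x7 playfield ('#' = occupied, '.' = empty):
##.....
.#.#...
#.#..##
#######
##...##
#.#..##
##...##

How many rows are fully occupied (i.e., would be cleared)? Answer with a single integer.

Answer: 1

Derivation:
Check each row:
  row 0: 5 empty cells -> not full
  row 1: 5 empty cells -> not full
  row 2: 3 empty cells -> not full
  row 3: 0 empty cells -> FULL (clear)
  row 4: 3 empty cells -> not full
  row 5: 3 empty cells -> not full
  row 6: 3 empty cells -> not full
Total rows cleared: 1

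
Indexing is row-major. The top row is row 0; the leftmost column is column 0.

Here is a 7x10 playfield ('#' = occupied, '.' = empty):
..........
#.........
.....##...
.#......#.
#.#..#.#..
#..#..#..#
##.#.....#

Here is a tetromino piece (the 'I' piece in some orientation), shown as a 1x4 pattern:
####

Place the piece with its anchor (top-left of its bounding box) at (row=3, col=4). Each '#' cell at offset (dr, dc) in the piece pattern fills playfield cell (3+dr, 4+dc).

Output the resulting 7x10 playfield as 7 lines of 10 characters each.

Fill (3+0,4+0) = (3,4)
Fill (3+0,4+1) = (3,5)
Fill (3+0,4+2) = (3,6)
Fill (3+0,4+3) = (3,7)

Answer: ..........
#.........
.....##...
.#..#####.
#.#..#.#..
#..#..#..#
##.#.....#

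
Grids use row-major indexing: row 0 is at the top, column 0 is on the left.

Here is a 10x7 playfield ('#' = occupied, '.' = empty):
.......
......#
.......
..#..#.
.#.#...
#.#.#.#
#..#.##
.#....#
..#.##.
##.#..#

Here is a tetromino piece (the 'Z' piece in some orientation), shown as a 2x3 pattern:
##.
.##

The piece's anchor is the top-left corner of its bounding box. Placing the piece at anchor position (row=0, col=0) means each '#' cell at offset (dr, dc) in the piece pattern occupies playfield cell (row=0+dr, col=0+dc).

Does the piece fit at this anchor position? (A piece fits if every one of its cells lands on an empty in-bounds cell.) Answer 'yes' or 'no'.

Answer: yes

Derivation:
Check each piece cell at anchor (0, 0):
  offset (0,0) -> (0,0): empty -> OK
  offset (0,1) -> (0,1): empty -> OK
  offset (1,1) -> (1,1): empty -> OK
  offset (1,2) -> (1,2): empty -> OK
All cells valid: yes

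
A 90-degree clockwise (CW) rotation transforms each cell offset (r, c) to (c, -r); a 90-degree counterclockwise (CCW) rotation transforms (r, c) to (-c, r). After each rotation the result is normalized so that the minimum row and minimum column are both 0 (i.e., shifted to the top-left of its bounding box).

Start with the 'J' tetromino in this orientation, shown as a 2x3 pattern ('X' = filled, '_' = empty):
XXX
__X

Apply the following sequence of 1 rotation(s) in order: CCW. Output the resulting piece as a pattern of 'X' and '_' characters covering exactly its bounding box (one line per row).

Answer: XX
X_
X_

Derivation:
Start:
XXX
__X
After rotation 1 (CCW):
XX
X_
X_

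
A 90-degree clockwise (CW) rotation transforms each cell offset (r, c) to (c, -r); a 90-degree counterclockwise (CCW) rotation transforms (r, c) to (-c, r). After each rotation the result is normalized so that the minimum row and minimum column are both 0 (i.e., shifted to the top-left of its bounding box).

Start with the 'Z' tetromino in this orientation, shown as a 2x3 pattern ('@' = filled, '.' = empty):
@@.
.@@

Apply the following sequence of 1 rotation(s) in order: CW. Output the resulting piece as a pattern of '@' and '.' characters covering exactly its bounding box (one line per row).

Answer: .@
@@
@.

Derivation:
Start:
@@.
.@@
After rotation 1 (CW):
.@
@@
@.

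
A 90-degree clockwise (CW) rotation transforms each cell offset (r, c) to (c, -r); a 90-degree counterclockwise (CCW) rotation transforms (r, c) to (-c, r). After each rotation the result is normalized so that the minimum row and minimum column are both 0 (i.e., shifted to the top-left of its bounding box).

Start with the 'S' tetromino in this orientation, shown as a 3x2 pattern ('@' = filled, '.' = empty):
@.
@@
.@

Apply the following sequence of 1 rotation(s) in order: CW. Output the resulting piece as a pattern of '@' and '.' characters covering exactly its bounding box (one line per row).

Answer: .@@
@@.

Derivation:
Start:
@.
@@
.@
After rotation 1 (CW):
.@@
@@.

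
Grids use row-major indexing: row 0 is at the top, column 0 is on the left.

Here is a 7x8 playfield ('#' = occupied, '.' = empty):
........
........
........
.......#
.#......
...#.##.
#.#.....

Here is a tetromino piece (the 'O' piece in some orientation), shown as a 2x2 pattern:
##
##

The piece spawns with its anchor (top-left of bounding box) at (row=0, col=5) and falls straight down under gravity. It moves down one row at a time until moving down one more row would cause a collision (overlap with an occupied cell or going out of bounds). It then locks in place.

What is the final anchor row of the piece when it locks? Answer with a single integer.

Answer: 3

Derivation:
Spawn at (row=0, col=5). Try each row:
  row 0: fits
  row 1: fits
  row 2: fits
  row 3: fits
  row 4: blocked -> lock at row 3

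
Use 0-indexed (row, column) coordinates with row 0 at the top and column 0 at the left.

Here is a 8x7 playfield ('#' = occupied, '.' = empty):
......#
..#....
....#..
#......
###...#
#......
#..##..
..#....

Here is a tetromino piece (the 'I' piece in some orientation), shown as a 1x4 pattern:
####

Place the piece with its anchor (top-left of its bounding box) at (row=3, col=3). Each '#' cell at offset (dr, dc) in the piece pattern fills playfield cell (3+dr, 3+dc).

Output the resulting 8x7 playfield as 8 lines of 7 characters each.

Answer: ......#
..#....
....#..
#..####
###...#
#......
#..##..
..#....

Derivation:
Fill (3+0,3+0) = (3,3)
Fill (3+0,3+1) = (3,4)
Fill (3+0,3+2) = (3,5)
Fill (3+0,3+3) = (3,6)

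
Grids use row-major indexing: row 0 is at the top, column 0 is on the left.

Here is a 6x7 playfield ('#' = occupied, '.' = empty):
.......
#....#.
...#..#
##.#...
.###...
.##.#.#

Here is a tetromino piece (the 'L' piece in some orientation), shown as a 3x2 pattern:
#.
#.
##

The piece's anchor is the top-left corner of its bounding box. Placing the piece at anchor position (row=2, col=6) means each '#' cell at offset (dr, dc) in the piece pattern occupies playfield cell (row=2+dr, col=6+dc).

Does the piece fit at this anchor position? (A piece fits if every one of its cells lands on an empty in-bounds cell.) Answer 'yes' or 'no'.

Check each piece cell at anchor (2, 6):
  offset (0,0) -> (2,6): occupied ('#') -> FAIL
  offset (1,0) -> (3,6): empty -> OK
  offset (2,0) -> (4,6): empty -> OK
  offset (2,1) -> (4,7): out of bounds -> FAIL
All cells valid: no

Answer: no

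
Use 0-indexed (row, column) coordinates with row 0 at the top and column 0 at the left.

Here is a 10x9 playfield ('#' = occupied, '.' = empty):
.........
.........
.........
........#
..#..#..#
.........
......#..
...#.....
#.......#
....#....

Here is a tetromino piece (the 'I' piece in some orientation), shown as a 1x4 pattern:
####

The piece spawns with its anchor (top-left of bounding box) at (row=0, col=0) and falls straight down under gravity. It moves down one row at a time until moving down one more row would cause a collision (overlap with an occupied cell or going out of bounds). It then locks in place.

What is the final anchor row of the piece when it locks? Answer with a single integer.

Spawn at (row=0, col=0). Try each row:
  row 0: fits
  row 1: fits
  row 2: fits
  row 3: fits
  row 4: blocked -> lock at row 3

Answer: 3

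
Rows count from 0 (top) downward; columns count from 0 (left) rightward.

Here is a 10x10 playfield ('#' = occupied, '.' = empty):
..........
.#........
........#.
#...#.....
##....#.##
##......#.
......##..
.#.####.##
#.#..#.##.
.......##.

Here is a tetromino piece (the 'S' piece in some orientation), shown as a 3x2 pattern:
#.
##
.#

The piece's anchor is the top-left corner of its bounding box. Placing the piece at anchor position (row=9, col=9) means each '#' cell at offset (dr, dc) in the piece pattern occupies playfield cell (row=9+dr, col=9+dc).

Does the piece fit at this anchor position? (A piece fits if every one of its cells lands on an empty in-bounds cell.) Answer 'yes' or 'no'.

Check each piece cell at anchor (9, 9):
  offset (0,0) -> (9,9): empty -> OK
  offset (1,0) -> (10,9): out of bounds -> FAIL
  offset (1,1) -> (10,10): out of bounds -> FAIL
  offset (2,1) -> (11,10): out of bounds -> FAIL
All cells valid: no

Answer: no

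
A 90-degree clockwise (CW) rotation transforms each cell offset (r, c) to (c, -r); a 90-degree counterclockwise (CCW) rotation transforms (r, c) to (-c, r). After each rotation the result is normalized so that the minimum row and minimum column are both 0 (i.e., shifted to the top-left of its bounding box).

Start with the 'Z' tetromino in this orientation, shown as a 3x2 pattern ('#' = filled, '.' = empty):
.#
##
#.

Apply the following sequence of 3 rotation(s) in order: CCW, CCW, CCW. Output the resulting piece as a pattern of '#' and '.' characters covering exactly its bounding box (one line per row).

Answer: ##.
.##

Derivation:
Start:
.#
##
#.
After rotation 1 (CCW):
##.
.##
After rotation 2 (CCW):
.#
##
#.
After rotation 3 (CCW):
##.
.##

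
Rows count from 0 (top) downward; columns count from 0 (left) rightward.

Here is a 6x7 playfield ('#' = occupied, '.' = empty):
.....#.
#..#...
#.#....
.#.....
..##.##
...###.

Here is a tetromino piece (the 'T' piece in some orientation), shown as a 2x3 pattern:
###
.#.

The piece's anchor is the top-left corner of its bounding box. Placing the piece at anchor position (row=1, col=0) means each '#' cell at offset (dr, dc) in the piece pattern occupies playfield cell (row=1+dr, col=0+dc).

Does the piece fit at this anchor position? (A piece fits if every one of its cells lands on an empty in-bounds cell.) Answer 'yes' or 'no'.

Check each piece cell at anchor (1, 0):
  offset (0,0) -> (1,0): occupied ('#') -> FAIL
  offset (0,1) -> (1,1): empty -> OK
  offset (0,2) -> (1,2): empty -> OK
  offset (1,1) -> (2,1): empty -> OK
All cells valid: no

Answer: no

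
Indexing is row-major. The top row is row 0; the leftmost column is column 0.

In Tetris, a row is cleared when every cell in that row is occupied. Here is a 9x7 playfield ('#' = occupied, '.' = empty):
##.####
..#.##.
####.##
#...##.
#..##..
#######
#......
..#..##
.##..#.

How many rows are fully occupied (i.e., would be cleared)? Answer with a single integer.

Check each row:
  row 0: 1 empty cell -> not full
  row 1: 4 empty cells -> not full
  row 2: 1 empty cell -> not full
  row 3: 4 empty cells -> not full
  row 4: 4 empty cells -> not full
  row 5: 0 empty cells -> FULL (clear)
  row 6: 6 empty cells -> not full
  row 7: 4 empty cells -> not full
  row 8: 4 empty cells -> not full
Total rows cleared: 1

Answer: 1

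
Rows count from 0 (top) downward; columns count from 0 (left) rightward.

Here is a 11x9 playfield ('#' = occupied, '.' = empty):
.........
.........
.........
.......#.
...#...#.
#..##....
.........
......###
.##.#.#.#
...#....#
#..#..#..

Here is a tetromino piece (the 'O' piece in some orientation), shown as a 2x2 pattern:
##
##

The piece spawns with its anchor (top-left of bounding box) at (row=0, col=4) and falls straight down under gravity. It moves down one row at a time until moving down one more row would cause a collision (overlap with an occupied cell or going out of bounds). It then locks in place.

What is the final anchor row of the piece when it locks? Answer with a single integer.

Spawn at (row=0, col=4). Try each row:
  row 0: fits
  row 1: fits
  row 2: fits
  row 3: fits
  row 4: blocked -> lock at row 3

Answer: 3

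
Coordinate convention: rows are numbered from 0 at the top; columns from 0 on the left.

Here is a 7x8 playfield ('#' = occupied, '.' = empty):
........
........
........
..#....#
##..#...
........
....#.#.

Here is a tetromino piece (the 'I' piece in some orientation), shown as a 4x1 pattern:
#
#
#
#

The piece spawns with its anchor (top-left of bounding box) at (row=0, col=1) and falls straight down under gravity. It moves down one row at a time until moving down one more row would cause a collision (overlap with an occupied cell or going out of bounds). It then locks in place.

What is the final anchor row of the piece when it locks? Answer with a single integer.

Spawn at (row=0, col=1). Try each row:
  row 0: fits
  row 1: blocked -> lock at row 0

Answer: 0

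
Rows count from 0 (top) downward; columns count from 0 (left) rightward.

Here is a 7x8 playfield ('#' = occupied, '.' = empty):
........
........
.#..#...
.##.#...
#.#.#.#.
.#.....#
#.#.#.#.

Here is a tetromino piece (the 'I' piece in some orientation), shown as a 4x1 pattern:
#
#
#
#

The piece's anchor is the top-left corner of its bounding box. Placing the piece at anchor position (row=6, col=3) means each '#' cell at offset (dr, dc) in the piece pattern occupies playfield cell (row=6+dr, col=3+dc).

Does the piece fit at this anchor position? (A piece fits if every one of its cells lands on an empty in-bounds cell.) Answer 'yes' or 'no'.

Answer: no

Derivation:
Check each piece cell at anchor (6, 3):
  offset (0,0) -> (6,3): empty -> OK
  offset (1,0) -> (7,3): out of bounds -> FAIL
  offset (2,0) -> (8,3): out of bounds -> FAIL
  offset (3,0) -> (9,3): out of bounds -> FAIL
All cells valid: no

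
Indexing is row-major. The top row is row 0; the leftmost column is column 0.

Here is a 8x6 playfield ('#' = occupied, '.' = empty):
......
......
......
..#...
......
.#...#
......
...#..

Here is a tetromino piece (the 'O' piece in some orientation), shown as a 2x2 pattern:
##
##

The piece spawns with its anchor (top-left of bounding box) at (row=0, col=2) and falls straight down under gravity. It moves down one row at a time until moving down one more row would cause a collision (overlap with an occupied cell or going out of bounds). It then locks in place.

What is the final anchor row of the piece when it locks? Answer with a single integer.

Spawn at (row=0, col=2). Try each row:
  row 0: fits
  row 1: fits
  row 2: blocked -> lock at row 1

Answer: 1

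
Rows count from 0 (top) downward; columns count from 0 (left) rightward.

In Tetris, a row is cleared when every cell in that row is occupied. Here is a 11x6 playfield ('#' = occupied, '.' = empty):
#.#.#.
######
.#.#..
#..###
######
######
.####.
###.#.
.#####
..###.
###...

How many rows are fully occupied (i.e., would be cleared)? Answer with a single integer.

Answer: 3

Derivation:
Check each row:
  row 0: 3 empty cells -> not full
  row 1: 0 empty cells -> FULL (clear)
  row 2: 4 empty cells -> not full
  row 3: 2 empty cells -> not full
  row 4: 0 empty cells -> FULL (clear)
  row 5: 0 empty cells -> FULL (clear)
  row 6: 2 empty cells -> not full
  row 7: 2 empty cells -> not full
  row 8: 1 empty cell -> not full
  row 9: 3 empty cells -> not full
  row 10: 3 empty cells -> not full
Total rows cleared: 3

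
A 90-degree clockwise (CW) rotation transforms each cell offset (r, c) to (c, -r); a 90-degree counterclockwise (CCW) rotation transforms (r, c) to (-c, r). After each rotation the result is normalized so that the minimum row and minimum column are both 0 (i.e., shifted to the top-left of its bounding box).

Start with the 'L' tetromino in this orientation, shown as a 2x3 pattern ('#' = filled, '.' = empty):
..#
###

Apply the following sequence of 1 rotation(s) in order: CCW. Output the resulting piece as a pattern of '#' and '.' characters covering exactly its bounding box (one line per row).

Start:
..#
###
After rotation 1 (CCW):
##
.#
.#

Answer: ##
.#
.#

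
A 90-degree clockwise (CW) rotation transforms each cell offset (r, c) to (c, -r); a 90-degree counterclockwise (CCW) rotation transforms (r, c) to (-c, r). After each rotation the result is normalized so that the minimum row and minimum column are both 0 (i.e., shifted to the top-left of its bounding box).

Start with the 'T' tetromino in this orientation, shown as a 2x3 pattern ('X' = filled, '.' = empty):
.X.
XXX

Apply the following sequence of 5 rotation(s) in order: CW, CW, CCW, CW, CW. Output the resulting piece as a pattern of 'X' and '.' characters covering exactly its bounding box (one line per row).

Answer: .X
XX
.X

Derivation:
Start:
.X.
XXX
After rotation 1 (CW):
X.
XX
X.
After rotation 2 (CW):
XXX
.X.
After rotation 3 (CCW):
X.
XX
X.
After rotation 4 (CW):
XXX
.X.
After rotation 5 (CW):
.X
XX
.X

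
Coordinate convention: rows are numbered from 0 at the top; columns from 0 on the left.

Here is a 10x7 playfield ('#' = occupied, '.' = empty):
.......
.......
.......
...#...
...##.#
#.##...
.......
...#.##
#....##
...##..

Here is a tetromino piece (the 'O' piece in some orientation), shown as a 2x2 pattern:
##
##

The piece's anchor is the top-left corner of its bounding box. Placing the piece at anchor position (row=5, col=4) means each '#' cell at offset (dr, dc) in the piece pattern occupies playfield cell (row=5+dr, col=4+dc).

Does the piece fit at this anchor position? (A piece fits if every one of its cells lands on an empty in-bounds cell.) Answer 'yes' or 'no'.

Check each piece cell at anchor (5, 4):
  offset (0,0) -> (5,4): empty -> OK
  offset (0,1) -> (5,5): empty -> OK
  offset (1,0) -> (6,4): empty -> OK
  offset (1,1) -> (6,5): empty -> OK
All cells valid: yes

Answer: yes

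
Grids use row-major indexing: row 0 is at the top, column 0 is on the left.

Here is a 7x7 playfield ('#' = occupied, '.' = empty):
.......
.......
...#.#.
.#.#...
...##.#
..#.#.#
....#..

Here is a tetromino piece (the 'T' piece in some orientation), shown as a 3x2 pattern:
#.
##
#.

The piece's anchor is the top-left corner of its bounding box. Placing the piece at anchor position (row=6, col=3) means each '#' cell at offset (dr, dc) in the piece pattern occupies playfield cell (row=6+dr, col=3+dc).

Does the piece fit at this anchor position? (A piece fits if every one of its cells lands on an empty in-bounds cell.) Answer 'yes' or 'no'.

Answer: no

Derivation:
Check each piece cell at anchor (6, 3):
  offset (0,0) -> (6,3): empty -> OK
  offset (1,0) -> (7,3): out of bounds -> FAIL
  offset (1,1) -> (7,4): out of bounds -> FAIL
  offset (2,0) -> (8,3): out of bounds -> FAIL
All cells valid: no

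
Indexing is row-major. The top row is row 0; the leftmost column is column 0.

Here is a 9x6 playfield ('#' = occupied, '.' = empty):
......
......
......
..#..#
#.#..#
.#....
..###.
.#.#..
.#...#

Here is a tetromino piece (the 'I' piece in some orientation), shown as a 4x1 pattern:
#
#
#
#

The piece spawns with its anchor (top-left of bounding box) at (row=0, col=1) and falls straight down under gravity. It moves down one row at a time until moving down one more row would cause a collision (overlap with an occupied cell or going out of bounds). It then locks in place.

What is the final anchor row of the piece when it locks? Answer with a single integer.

Spawn at (row=0, col=1). Try each row:
  row 0: fits
  row 1: fits
  row 2: blocked -> lock at row 1

Answer: 1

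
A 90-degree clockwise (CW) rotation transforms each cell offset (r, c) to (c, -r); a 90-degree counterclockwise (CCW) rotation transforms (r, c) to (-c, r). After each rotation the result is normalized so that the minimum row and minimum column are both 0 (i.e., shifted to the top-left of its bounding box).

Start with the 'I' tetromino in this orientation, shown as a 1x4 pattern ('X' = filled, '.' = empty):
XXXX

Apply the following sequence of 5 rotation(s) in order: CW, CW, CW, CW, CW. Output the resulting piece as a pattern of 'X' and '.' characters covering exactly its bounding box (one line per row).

Start:
XXXX
After rotation 1 (CW):
X
X
X
X
After rotation 2 (CW):
XXXX
After rotation 3 (CW):
X
X
X
X
After rotation 4 (CW):
XXXX
After rotation 5 (CW):
X
X
X
X

Answer: X
X
X
X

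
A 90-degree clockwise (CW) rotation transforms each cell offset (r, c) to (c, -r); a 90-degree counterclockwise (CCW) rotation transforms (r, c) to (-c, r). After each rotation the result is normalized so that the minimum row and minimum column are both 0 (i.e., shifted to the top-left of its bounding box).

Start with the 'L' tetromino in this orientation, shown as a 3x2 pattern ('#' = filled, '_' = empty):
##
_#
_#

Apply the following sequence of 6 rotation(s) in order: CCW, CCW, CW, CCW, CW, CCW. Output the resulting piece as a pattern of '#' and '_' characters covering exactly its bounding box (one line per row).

Answer: #_
#_
##

Derivation:
Start:
##
_#
_#
After rotation 1 (CCW):
###
#__
After rotation 2 (CCW):
#_
#_
##
After rotation 3 (CW):
###
#__
After rotation 4 (CCW):
#_
#_
##
After rotation 5 (CW):
###
#__
After rotation 6 (CCW):
#_
#_
##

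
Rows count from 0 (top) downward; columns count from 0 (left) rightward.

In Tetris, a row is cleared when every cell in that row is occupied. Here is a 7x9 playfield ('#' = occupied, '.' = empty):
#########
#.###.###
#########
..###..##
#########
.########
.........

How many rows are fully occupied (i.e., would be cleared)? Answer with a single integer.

Answer: 3

Derivation:
Check each row:
  row 0: 0 empty cells -> FULL (clear)
  row 1: 2 empty cells -> not full
  row 2: 0 empty cells -> FULL (clear)
  row 3: 4 empty cells -> not full
  row 4: 0 empty cells -> FULL (clear)
  row 5: 1 empty cell -> not full
  row 6: 9 empty cells -> not full
Total rows cleared: 3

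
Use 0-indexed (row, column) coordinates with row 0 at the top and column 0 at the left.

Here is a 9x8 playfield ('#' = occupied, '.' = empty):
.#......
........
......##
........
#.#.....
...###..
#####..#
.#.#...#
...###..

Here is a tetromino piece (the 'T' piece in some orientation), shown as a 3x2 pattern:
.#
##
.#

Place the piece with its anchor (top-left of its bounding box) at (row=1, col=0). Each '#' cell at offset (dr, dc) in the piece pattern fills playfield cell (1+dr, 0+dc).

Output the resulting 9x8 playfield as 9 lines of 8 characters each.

Fill (1+0,0+1) = (1,1)
Fill (1+1,0+0) = (2,0)
Fill (1+1,0+1) = (2,1)
Fill (1+2,0+1) = (3,1)

Answer: .#......
.#......
##....##
.#......
#.#.....
...###..
#####..#
.#.#...#
...###..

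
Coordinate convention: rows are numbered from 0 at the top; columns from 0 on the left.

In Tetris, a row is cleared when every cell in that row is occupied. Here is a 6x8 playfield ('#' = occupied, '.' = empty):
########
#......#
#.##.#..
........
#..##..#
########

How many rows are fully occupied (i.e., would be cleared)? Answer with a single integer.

Check each row:
  row 0: 0 empty cells -> FULL (clear)
  row 1: 6 empty cells -> not full
  row 2: 4 empty cells -> not full
  row 3: 8 empty cells -> not full
  row 4: 4 empty cells -> not full
  row 5: 0 empty cells -> FULL (clear)
Total rows cleared: 2

Answer: 2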